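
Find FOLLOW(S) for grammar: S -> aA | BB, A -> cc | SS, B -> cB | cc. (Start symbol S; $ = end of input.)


$ ∈ FOLLOW(S). For each A -> αBβ: add FIRST(β)\{ε} to FOLLOW(B); if β nullable, add FOLLOW(A).
FOLLOW(S) = {$, a, c}


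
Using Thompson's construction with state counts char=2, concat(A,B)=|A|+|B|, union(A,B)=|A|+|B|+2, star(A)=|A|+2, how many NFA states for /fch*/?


Syntax tree has 3 char leaf(s), 0 union(s), 1 star(s)
chars contribute 3×2 = 6; each union adds +2; each star adds +2
Total: 6 + 0 + 2 = 8 states


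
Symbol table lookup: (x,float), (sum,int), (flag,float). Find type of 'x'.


Lookup 'x' → type float


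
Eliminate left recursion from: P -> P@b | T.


Left-recursive alternatives: P@b; non-recursive: T
Introduce P': P -> TP', P' -> @bP' | ε


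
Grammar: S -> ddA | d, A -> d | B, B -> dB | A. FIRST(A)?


Per alternative of A: FIRST(d) = {d}; FIRST(B) = {d}
FIRST(A) = {d}


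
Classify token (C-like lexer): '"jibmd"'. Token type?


Pattern: double-quoted sequence
Type: STRING_LITERAL


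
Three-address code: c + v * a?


Break into single-operator statements:
t1 = v * a
t2 = c + t1


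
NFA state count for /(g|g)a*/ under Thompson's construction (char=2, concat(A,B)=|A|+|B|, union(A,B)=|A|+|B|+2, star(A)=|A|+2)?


Syntax tree has 3 char leaf(s), 1 union(s), 1 star(s)
chars contribute 3×2 = 6; each union adds +2; each star adds +2
Total: 6 + 2 + 2 = 10 states


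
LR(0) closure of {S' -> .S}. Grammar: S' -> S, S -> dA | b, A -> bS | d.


Start: S' -> .S
For each item with dot before a nonterminal B, add B -> .γ for every B-production
Closure: [S' -> .S, S -> .dA, S -> .b]


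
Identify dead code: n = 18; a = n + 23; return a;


n is read by a's definition; a is returned
No dead code


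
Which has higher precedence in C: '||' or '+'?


'+' is additive (level 9); '||' is logical OR (level 1)
Higher level binds tighter
'+' has higher precedence than '||'


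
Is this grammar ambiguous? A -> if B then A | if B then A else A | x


dangling else: 'if B then if B then x else x' parses two ways
Ambiguous


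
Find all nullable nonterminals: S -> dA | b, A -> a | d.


A nonterminal is nullable iff some alternative derives ε (directly, or every symbol in it is nullable)
Nullable: {}


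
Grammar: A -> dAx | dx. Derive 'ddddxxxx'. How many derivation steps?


Derivation: A => dAx => ddAxx => dddAxxx => ddddxxxx
Steps: 4


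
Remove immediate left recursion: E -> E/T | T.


Left-recursive alternatives: E/T; non-recursive: T
Introduce E': E -> TE', E' -> /TE' | ε


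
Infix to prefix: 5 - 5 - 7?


left-to-right (same/higher precedence on left): tree is (- (- 5 5) 7)
Prefix: - - 5 5 7


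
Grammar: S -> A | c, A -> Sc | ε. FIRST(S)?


Per alternative of S: FIRST(A) = {c, ε}; FIRST(c) = {c}
FIRST(S) = {c, ε}


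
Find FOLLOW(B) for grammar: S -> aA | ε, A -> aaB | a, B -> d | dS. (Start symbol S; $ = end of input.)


$ ∈ FOLLOW(S). For each A -> αBβ: add FIRST(β)\{ε} to FOLLOW(B); if β nullable, add FOLLOW(A).
FOLLOW(B) = {$}


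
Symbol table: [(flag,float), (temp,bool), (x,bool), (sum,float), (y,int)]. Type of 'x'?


Lookup 'x' → type bool


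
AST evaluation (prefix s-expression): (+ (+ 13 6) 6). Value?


Evaluate inner: (+ 13 6) = 19
Evaluate root: (+ 19 6) = 25
Result: 25


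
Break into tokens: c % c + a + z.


Scan left to right, longest-match per lexeme
Tokens: ID(c), OP(%), ID(c), OP(+), ID(a), OP(+), ID(z)


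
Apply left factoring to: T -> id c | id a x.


Common prefix: 'id'
Factored: T -> id T', T' -> c | a x


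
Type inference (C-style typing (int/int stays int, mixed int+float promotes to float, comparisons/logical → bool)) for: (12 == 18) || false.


Operand types: bool || bool
Rule: logical operators take bool operands and yield bool
Result type: bool


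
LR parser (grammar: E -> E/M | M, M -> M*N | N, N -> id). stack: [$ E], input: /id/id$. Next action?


shift '/' to continue E -> E/M
Action: shift


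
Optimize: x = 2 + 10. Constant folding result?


2 + 10 = 12 at compile time
Optimized: x = 12


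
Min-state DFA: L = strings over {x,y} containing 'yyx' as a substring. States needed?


KMP-style automaton: 3 progress states + 1 absorbing accept = 4
Minimal DFA: 4 states


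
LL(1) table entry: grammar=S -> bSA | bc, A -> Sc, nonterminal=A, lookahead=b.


For [A, b]: 'b' ∈ FIRST(Sc)
Entry: A -> Sc


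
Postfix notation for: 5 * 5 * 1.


Left to right (same or higher precedence on left)
Postfix: 5 5 * 1 *


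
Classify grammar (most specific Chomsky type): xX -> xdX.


LHS has context (more than one symbol) and |LHS| ≤ |RHS|
Classification: Type 1 (Context-Sensitive)


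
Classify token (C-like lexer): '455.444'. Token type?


Pattern: digits with a decimal point
Type: FLOAT_LITERAL


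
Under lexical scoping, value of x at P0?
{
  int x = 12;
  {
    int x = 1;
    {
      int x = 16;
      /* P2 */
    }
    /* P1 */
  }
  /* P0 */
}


x declared in the same block as P0
x = 12


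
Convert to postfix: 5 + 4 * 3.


* has higher precedence, evaluate 4*3 first
Postfix: 5 4 3 * +


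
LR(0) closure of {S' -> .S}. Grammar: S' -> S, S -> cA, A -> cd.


Start: S' -> .S
For each item with dot before a nonterminal B, add B -> .γ for every B-production
Closure: [S' -> .S, S -> .cA]


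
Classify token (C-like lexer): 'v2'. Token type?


Pattern: letter/underscore followed by alphanumerics, not a keyword
Type: IDENTIFIER


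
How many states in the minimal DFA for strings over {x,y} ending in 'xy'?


Track the longest suffix of input matching a prefix of 'xy': 3 classes (prefixes of length 0..2)
Minimal DFA: 3 states


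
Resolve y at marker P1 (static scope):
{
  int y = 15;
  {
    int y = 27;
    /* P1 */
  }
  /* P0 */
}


y declared in the same block as P1
y = 27


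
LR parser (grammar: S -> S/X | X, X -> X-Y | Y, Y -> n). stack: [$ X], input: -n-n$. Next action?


shift '-' to continue X -> X-Y
Action: shift


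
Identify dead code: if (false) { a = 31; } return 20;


condition is constant false, so the whole block is unreachable
Dead: 'if (false) { a = 31; }'


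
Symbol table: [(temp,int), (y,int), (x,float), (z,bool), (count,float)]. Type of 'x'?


Lookup 'x' → type float


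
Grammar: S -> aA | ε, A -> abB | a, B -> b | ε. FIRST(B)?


Per alternative of B: FIRST(b) = {b}; FIRST(ε) = {ε}
FIRST(B) = {b, ε}


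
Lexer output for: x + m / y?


Scan left to right, longest-match per lexeme
Tokens: ID(x), OP(+), ID(m), OP(/), ID(y)


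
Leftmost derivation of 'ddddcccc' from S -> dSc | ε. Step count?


Derivation: S => dSc => ddScc => dddSccc => ddddScccc => ddddcccc
Steps: 5


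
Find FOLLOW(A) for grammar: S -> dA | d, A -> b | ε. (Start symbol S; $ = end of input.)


$ ∈ FOLLOW(S). For each A -> αBβ: add FIRST(β)\{ε} to FOLLOW(B); if β nullable, add FOLLOW(A).
FOLLOW(A) = {$}


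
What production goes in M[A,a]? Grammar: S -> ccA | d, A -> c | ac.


For [A, a]: 'a' ∈ FIRST(ac)
Entry: A -> ac


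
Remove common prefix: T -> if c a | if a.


Common prefix: 'if'
Factored: T -> if T', T' -> c a | a


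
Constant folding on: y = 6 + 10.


6 + 10 = 16 at compile time
Optimized: y = 16


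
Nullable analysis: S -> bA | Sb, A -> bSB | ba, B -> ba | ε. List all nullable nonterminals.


A nonterminal is nullable iff some alternative derives ε (directly, or every symbol in it is nullable)
Nullable: {B}


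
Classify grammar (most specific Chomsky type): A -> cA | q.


Right-linear: every RHS is a terminal or a terminal followed by one nonterminal
Classification: Type 3 (Regular)


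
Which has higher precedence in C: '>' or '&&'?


'>' is relational (level 7); '&&' is logical AND (level 2)
Higher level binds tighter
'>' has higher precedence than '&&'


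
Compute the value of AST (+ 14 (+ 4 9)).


Evaluate inner: (+ 4 9) = 13
Evaluate root: (+ 14 13) = 27
Result: 27


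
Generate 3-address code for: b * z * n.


Break into single-operator statements:
t1 = b * z
t2 = t1 * n


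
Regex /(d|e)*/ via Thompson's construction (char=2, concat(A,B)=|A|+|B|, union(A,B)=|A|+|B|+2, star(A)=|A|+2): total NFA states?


Syntax tree has 2 char leaf(s), 1 union(s), 1 star(s)
chars contribute 2×2 = 4; each union adds +2; each star adds +2
Total: 4 + 2 + 2 = 8 states


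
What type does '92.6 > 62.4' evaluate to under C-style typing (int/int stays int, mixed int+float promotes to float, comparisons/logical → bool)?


Operand types: float > float
Rule: comparison yields bool
Result type: bool


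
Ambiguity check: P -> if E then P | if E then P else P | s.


dangling else: 'if E then if E then s else s' parses two ways
Ambiguous


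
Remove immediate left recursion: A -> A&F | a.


Left-recursive alternatives: A&F; non-recursive: a
Introduce A': A -> aA', A' -> &FA' | ε


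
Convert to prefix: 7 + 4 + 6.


left-to-right (same/higher precedence on left): tree is (+ (+ 7 4) 6)
Prefix: + + 7 4 6


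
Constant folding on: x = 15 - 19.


15 - 19 = -4 at compile time
Optimized: x = -4


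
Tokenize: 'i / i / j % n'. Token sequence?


Scan left to right, longest-match per lexeme
Tokens: ID(i), OP(/), ID(i), OP(/), ID(j), OP(%), ID(n)


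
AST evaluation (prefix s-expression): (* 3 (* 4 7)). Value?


Evaluate inner: (* 4 7) = 28
Evaluate root: (* 3 28) = 84
Result: 84


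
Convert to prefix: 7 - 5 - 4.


left-to-right (same/higher precedence on left): tree is (- (- 7 5) 4)
Prefix: - - 7 5 4


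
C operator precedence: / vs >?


'/' is multiplicative (level 10); '>' is relational (level 7)
Higher level binds tighter
'/' has higher precedence than '>'


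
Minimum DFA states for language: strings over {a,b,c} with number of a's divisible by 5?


Track (count of a) mod 5: states 0..4, accept at 0
Minimal DFA: 5 states


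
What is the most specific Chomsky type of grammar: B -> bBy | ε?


Single nonterminal LHS, but b^n y^n is not regular
Classification: Type 2 (Context-Free)


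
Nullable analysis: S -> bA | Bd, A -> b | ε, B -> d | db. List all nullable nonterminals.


A nonterminal is nullable iff some alternative derives ε (directly, or every symbol in it is nullable)
Nullable: {A}


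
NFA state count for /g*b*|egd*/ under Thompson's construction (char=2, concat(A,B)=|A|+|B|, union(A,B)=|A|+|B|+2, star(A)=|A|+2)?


Syntax tree has 5 char leaf(s), 1 union(s), 3 star(s)
chars contribute 5×2 = 10; each union adds +2; each star adds +2
Total: 10 + 2 + 6 = 18 states


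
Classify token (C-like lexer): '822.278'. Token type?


Pattern: digits with a decimal point
Type: FLOAT_LITERAL


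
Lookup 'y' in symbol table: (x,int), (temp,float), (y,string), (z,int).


Lookup 'y' → type string


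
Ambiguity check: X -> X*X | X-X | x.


'x*x-x' has two parse trees (no precedence encoded between * and -)
Ambiguous


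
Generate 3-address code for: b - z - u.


Break into single-operator statements:
t1 = b - z
t2 = t1 - u


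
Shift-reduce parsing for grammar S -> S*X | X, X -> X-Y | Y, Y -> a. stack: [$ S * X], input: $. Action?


handle 'S*X' on top; lookahead ∈ FOLLOW(S) = {*, $}
Action: reduce (S -> S*X)


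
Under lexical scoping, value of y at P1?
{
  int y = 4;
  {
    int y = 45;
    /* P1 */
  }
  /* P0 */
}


y declared in the same block as P1
y = 45


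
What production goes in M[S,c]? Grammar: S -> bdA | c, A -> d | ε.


For [S, c]: 'c' ∈ FIRST(c)
Entry: S -> c


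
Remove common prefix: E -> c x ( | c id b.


Common prefix: 'c'
Factored: E -> c E', E' -> x ( | id b


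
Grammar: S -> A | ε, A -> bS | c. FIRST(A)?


Per alternative of A: FIRST(bS) = {b}; FIRST(c) = {c}
FIRST(A) = {b, c}


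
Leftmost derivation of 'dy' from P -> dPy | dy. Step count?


Derivation: P => dy
Steps: 1


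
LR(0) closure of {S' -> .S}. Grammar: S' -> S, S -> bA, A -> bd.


Start: S' -> .S
For each item with dot before a nonterminal B, add B -> .γ for every B-production
Closure: [S' -> .S, S -> .bA]


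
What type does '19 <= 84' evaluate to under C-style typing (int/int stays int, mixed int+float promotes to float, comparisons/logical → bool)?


Operand types: int <= int
Rule: comparison yields bool
Result type: bool


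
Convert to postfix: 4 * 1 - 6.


Left to right (same or higher precedence on left)
Postfix: 4 1 * 6 -


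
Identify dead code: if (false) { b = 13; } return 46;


condition is constant false, so the whole block is unreachable
Dead: 'if (false) { b = 13; }'


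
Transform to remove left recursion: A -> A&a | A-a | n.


Left-recursive alternatives: A&a, A-a; non-recursive: n
Introduce A': A -> nA', A' -> &aA' | -aA' | ε


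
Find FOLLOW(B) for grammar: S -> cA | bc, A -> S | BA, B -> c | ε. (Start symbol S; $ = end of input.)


$ ∈ FOLLOW(S). For each A -> αBβ: add FIRST(β)\{ε} to FOLLOW(B); if β nullable, add FOLLOW(A).
FOLLOW(B) = {b, c}


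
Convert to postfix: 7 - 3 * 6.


* has higher precedence, evaluate 3*6 first
Postfix: 7 3 6 * -


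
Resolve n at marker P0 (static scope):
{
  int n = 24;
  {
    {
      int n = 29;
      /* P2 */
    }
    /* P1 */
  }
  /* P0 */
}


n declared in the same block as P0
n = 24


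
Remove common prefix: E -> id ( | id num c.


Common prefix: 'id'
Factored: E -> id E', E' -> ( | num c


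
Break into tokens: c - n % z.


Scan left to right, longest-match per lexeme
Tokens: ID(c), OP(-), ID(n), OP(%), ID(z)


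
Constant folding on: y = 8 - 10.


8 - 10 = -2 at compile time
Optimized: y = -2


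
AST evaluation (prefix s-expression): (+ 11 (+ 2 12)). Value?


Evaluate inner: (+ 2 12) = 14
Evaluate root: (+ 11 14) = 25
Result: 25


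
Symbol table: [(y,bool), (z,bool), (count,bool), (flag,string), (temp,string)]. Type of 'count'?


Lookup 'count' → type bool


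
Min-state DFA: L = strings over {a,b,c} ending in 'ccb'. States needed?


Track the longest suffix of input matching a prefix of 'ccb': 4 classes (prefixes of length 0..3)
Minimal DFA: 4 states


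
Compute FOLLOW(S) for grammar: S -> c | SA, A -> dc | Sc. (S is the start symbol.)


$ ∈ FOLLOW(S). For each A -> αBβ: add FIRST(β)\{ε} to FOLLOW(B); if β nullable, add FOLLOW(A).
FOLLOW(S) = {$, c, d}


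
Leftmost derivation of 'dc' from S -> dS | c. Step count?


Derivation: S => dS => dc
Steps: 2


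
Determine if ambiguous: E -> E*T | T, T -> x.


precedence layered via separate nonterminal T: deterministic
Unambiguous


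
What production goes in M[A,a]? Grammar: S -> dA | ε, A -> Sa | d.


For [A, a]: 'a' ∈ FIRST(Sa)
Entry: A -> Sa


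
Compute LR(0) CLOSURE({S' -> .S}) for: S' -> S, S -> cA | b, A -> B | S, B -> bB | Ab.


Start: S' -> .S
For each item with dot before a nonterminal B, add B -> .γ for every B-production
Closure: [S' -> .S, S -> .cA, S -> .b]


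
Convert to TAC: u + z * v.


Break into single-operator statements:
t1 = z * v
t2 = u + t1


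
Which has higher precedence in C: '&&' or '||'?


'&&' is logical AND (level 2); '||' is logical OR (level 1)
Higher level binds tighter
'&&' has higher precedence than '||'


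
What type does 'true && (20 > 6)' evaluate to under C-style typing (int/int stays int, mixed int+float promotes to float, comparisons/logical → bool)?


Operand types: bool && bool
Rule: logical operators take bool operands and yield bool
Result type: bool


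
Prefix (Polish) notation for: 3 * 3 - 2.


left-to-right (same/higher precedence on left): tree is (- (* 3 3) 2)
Prefix: - * 3 3 2


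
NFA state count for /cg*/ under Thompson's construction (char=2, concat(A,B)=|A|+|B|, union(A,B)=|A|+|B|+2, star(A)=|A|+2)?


Syntax tree has 2 char leaf(s), 0 union(s), 1 star(s)
chars contribute 2×2 = 4; each union adds +2; each star adds +2
Total: 4 + 0 + 2 = 6 states


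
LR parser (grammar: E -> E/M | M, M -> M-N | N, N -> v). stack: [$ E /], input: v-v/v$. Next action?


no handle ('E/' is not any RHS); shift 'v'
Action: shift


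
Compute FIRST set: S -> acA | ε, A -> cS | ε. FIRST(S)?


Per alternative of S: FIRST(acA) = {a}; FIRST(ε) = {ε}
FIRST(S) = {a, ε}


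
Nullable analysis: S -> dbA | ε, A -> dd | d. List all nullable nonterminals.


A nonterminal is nullable iff some alternative derives ε (directly, or every symbol in it is nullable)
Nullable: {S}


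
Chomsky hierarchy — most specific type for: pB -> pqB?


LHS has context (more than one symbol) and |LHS| ≤ |RHS|
Classification: Type 1 (Context-Sensitive)


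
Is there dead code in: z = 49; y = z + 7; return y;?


z is read by y's definition; y is returned
No dead code


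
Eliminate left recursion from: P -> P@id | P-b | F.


Left-recursive alternatives: P@id, P-b; non-recursive: F
Introduce P': P -> FP', P' -> @idP' | -bP' | ε


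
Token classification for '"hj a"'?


Pattern: double-quoted sequence
Type: STRING_LITERAL


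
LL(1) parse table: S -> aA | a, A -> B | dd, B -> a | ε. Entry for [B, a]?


For [B, a]: 'a' ∈ FIRST(a)
Entry: B -> a


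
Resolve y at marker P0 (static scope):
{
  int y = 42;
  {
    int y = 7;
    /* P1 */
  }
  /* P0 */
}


y declared in the same block as P0
y = 42


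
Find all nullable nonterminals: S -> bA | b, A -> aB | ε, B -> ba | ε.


A nonterminal is nullable iff some alternative derives ε (directly, or every symbol in it is nullable)
Nullable: {A, B}


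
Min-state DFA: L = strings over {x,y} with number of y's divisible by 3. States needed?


Track (count of y) mod 3: states 0..2, accept at 0
Minimal DFA: 3 states


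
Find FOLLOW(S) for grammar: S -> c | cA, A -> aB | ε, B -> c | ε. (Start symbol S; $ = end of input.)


$ ∈ FOLLOW(S). For each A -> αBβ: add FIRST(β)\{ε} to FOLLOW(B); if β nullable, add FOLLOW(A).
FOLLOW(S) = {$}


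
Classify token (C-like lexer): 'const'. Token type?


Pattern: reserved word
Type: KEYWORD


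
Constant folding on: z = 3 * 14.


3 * 14 = 42 at compile time
Optimized: z = 42


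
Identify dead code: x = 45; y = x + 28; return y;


x is read by y's definition; y is returned
No dead code


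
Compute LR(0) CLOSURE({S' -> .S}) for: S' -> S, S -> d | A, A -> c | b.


Start: S' -> .S
For each item with dot before a nonterminal B, add B -> .γ for every B-production
Closure: [S' -> .S, S -> .d, S -> .A, A -> .c, A -> .b]


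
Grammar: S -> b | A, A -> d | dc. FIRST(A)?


Per alternative of A: FIRST(d) = {d}; FIRST(dc) = {d}
FIRST(A) = {d}


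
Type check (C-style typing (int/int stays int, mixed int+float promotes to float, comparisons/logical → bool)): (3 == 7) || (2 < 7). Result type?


Operand types: bool || bool
Rule: logical operators take bool operands and yield bool
Result type: bool


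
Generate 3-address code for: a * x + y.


Break into single-operator statements:
t1 = a * x
t2 = t1 + y


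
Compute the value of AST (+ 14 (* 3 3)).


Evaluate inner: (* 3 3) = 9
Evaluate root: (+ 14 9) = 23
Result: 23


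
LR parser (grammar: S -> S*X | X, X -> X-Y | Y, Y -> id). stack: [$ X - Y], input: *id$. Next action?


handle 'X-Y' on top
Action: reduce (X -> X-Y)


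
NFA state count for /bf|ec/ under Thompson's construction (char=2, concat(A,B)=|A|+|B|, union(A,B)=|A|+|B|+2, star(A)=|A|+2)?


Syntax tree has 4 char leaf(s), 1 union(s), 0 star(s)
chars contribute 4×2 = 8; each union adds +2; each star adds +2
Total: 8 + 2 + 0 = 10 states


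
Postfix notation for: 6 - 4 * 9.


* has higher precedence, evaluate 4*9 first
Postfix: 6 4 9 * -


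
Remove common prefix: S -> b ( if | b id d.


Common prefix: 'b'
Factored: S -> b S', S' -> ( if | id d


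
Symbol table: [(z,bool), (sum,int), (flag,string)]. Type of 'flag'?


Lookup 'flag' → type string


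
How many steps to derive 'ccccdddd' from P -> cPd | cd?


Derivation: P => cPd => ccPdd => cccPddd => ccccdddd
Steps: 4


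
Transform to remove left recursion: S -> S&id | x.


Left-recursive alternatives: S&id; non-recursive: x
Introduce S': S -> xS', S' -> &idS' | ε


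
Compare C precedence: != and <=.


'<=' is relational (level 7); '!=' is equality (level 6)
Higher level binds tighter
'<=' has higher precedence than '!='


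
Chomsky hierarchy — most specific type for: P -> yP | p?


Right-linear: every RHS is a terminal or a terminal followed by one nonterminal
Classification: Type 3 (Regular)


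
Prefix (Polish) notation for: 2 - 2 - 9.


left-to-right (same/higher precedence on left): tree is (- (- 2 2) 9)
Prefix: - - 2 2 9


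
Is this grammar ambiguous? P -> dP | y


right-linear, alternatives start with distinct terminals 'd' vs 'y': unique leftmost derivation
Unambiguous


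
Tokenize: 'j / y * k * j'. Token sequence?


Scan left to right, longest-match per lexeme
Tokens: ID(j), OP(/), ID(y), OP(*), ID(k), OP(*), ID(j)


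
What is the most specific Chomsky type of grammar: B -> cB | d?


Right-linear: every RHS is a terminal or a terminal followed by one nonterminal
Classification: Type 3 (Regular)


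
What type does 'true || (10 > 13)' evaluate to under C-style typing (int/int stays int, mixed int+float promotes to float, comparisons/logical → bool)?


Operand types: bool || bool
Rule: logical operators take bool operands and yield bool
Result type: bool


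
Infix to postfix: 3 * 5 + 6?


Left to right (same or higher precedence on left)
Postfix: 3 5 * 6 +


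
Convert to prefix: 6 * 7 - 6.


left-to-right (same/higher precedence on left): tree is (- (* 6 7) 6)
Prefix: - * 6 7 6


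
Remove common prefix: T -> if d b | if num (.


Common prefix: 'if'
Factored: T -> if T', T' -> d b | num (


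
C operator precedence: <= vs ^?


'<=' is relational (level 7); '^' is bitwise XOR (level 4)
Higher level binds tighter
'<=' has higher precedence than '^'


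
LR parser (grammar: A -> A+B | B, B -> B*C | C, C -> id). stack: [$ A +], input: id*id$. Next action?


no handle ('A+' is not any RHS); shift 'id'
Action: shift


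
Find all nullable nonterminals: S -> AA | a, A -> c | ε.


A nonterminal is nullable iff some alternative derives ε (directly, or every symbol in it is nullable)
Nullable: {A, S}


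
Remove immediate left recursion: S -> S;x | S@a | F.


Left-recursive alternatives: S;x, S@a; non-recursive: F
Introduce S': S -> FS', S' -> ;xS' | @aS' | ε


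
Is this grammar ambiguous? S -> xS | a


right-linear, alternatives start with distinct terminals 'x' vs 'a': unique leftmost derivation
Unambiguous


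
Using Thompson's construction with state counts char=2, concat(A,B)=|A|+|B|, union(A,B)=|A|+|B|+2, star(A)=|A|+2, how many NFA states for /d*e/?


Syntax tree has 2 char leaf(s), 0 union(s), 1 star(s)
chars contribute 2×2 = 4; each union adds +2; each star adds +2
Total: 4 + 0 + 2 = 6 states


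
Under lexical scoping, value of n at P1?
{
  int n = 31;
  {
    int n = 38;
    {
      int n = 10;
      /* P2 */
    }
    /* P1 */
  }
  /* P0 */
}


n declared in the same block as P1
n = 38


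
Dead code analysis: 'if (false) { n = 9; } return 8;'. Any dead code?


condition is constant false, so the whole block is unreachable
Dead: 'if (false) { n = 9; }'


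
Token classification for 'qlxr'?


Pattern: letter/underscore followed by alphanumerics, not a keyword
Type: IDENTIFIER


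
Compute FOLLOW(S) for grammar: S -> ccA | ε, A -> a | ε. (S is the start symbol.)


$ ∈ FOLLOW(S). For each A -> αBβ: add FIRST(β)\{ε} to FOLLOW(B); if β nullable, add FOLLOW(A).
FOLLOW(S) = {$}


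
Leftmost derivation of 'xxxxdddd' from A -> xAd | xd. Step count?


Derivation: A => xAd => xxAdd => xxxAddd => xxxxdddd
Steps: 4


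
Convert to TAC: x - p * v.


Break into single-operator statements:
t1 = p * v
t2 = x - t1


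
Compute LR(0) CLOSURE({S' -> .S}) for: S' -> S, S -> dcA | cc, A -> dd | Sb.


Start: S' -> .S
For each item with dot before a nonterminal B, add B -> .γ for every B-production
Closure: [S' -> .S, S -> .dcA, S -> .cc]


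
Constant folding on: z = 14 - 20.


14 - 20 = -6 at compile time
Optimized: z = -6


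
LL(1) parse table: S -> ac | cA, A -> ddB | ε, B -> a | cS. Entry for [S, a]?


For [S, a]: 'a' ∈ FIRST(ac)
Entry: S -> ac


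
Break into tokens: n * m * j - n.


Scan left to right, longest-match per lexeme
Tokens: ID(n), OP(*), ID(m), OP(*), ID(j), OP(-), ID(n)


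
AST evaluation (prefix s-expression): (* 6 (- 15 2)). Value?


Evaluate inner: (- 15 2) = 13
Evaluate root: (* 6 13) = 78
Result: 78


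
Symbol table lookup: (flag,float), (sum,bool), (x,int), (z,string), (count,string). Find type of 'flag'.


Lookup 'flag' → type float


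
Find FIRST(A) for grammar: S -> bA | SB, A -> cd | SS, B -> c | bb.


Per alternative of A: FIRST(cd) = {c}; FIRST(SS) = {b}
FIRST(A) = {b, c}


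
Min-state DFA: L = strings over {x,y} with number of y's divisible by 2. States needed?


Track (count of y) mod 2: states 0..1, accept at 0
Minimal DFA: 2 states


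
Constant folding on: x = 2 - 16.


2 - 16 = -14 at compile time
Optimized: x = -14


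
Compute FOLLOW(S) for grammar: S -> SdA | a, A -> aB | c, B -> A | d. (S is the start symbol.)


$ ∈ FOLLOW(S). For each A -> αBβ: add FIRST(β)\{ε} to FOLLOW(B); if β nullable, add FOLLOW(A).
FOLLOW(S) = {$, d}


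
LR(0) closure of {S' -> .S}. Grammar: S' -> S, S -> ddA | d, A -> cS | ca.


Start: S' -> .S
For each item with dot before a nonterminal B, add B -> .γ for every B-production
Closure: [S' -> .S, S -> .ddA, S -> .d]


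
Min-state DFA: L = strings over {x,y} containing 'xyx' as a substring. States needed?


KMP-style automaton: 3 progress states + 1 absorbing accept = 4
Minimal DFA: 4 states


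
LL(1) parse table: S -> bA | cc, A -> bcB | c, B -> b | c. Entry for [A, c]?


For [A, c]: 'c' ∈ FIRST(c)
Entry: A -> c


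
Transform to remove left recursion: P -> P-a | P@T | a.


Left-recursive alternatives: P-a, P@T; non-recursive: a
Introduce P': P -> aP', P' -> -aP' | @TP' | ε


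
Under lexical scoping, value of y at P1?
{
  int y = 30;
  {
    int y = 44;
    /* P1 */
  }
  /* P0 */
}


y declared in the same block as P1
y = 44


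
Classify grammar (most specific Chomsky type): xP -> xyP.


LHS has context (more than one symbol) and |LHS| ≤ |RHS|
Classification: Type 1 (Context-Sensitive)


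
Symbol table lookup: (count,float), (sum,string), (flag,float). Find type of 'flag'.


Lookup 'flag' → type float


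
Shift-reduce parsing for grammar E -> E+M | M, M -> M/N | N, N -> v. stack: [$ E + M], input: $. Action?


handle 'E+M' on top; lookahead ∈ FOLLOW(E) = {+, $}
Action: reduce (E -> E+M)


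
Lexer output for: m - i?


Scan left to right, longest-match per lexeme
Tokens: ID(m), OP(-), ID(i)


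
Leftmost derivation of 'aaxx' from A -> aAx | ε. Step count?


Derivation: A => aAx => aaAxx => aaxx
Steps: 3


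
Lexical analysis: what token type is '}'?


Pattern: delimiter/punctuation
Type: PUNCTUATION


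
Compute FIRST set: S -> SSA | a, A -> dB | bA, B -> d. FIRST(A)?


Per alternative of A: FIRST(dB) = {d}; FIRST(bA) = {b}
FIRST(A) = {b, d}


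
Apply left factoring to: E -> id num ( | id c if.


Common prefix: 'id'
Factored: E -> id E', E' -> num ( | c if


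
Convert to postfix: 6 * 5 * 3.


Left to right (same or higher precedence on left)
Postfix: 6 5 * 3 *


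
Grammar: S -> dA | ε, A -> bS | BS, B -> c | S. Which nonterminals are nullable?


A nonterminal is nullable iff some alternative derives ε (directly, or every symbol in it is nullable)
Nullable: {A, B, S}


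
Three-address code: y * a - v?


Break into single-operator statements:
t1 = y * a
t2 = t1 - v


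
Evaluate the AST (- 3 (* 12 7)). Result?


Evaluate inner: (* 12 7) = 84
Evaluate root: (- 3 84) = -81
Result: -81


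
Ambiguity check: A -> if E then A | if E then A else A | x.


dangling else: 'if E then if E then x else x' parses two ways
Ambiguous


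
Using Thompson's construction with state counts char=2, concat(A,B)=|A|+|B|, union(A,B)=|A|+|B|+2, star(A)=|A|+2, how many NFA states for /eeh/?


Syntax tree has 3 char leaf(s), 0 union(s), 0 star(s)
chars contribute 3×2 = 6; each union adds +2; each star adds +2
Total: 6 + 0 + 0 = 6 states


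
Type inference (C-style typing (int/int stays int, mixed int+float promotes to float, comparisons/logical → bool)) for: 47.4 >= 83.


Operand types: float >= int
Rule: comparison yields bool
Result type: bool


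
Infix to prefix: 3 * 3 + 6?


left-to-right (same/higher precedence on left): tree is (+ (* 3 3) 6)
Prefix: + * 3 3 6


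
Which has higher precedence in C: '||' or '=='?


'==' is equality (level 6); '||' is logical OR (level 1)
Higher level binds tighter
'==' has higher precedence than '||'


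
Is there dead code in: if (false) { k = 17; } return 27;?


condition is constant false, so the whole block is unreachable
Dead: 'if (false) { k = 17; }'


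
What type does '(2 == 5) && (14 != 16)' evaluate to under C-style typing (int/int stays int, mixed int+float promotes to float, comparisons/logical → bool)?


Operand types: bool && bool
Rule: logical operators take bool operands and yield bool
Result type: bool


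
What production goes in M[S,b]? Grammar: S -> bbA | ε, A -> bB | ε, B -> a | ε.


For [S, b]: 'b' ∈ FIRST(bbA)
Entry: S -> bbA


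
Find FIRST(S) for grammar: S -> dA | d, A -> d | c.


Per alternative of S: FIRST(dA) = {d}; FIRST(d) = {d}
FIRST(S) = {d}


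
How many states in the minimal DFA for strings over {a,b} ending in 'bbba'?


Track the longest suffix of input matching a prefix of 'bbba': 5 classes (prefixes of length 0..4)
Minimal DFA: 5 states


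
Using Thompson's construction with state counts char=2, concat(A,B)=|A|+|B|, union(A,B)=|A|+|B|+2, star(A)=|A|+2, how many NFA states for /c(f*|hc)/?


Syntax tree has 4 char leaf(s), 1 union(s), 1 star(s)
chars contribute 4×2 = 8; each union adds +2; each star adds +2
Total: 8 + 2 + 2 = 12 states


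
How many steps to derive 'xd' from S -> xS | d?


Derivation: S => xS => xd
Steps: 2


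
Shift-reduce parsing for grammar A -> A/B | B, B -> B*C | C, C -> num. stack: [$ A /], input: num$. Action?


no handle ('A/' is not any RHS); shift 'num'
Action: shift


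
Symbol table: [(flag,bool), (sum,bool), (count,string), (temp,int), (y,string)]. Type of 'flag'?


Lookup 'flag' → type bool


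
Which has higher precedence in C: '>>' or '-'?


'-' is additive (level 9); '>>' is shift (level 8)
Higher level binds tighter
'-' has higher precedence than '>>'


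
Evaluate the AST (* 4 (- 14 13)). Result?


Evaluate inner: (- 14 13) = 1
Evaluate root: (* 4 1) = 4
Result: 4


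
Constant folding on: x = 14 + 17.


14 + 17 = 31 at compile time
Optimized: x = 31


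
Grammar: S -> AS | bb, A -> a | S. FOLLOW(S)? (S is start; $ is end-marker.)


$ ∈ FOLLOW(S). For each A -> αBβ: add FIRST(β)\{ε} to FOLLOW(B); if β nullable, add FOLLOW(A).
FOLLOW(S) = {$, a, b}


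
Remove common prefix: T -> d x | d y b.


Common prefix: 'd'
Factored: T -> d T', T' -> x | y b


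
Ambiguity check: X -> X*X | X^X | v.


'v*v^v' has two parse trees (no precedence encoded between * and ^)
Ambiguous


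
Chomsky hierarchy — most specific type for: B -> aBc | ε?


Single nonterminal LHS, but a^n c^n is not regular
Classification: Type 2 (Context-Free)


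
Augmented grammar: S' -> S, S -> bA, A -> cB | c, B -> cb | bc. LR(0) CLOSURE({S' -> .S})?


Start: S' -> .S
For each item with dot before a nonterminal B, add B -> .γ for every B-production
Closure: [S' -> .S, S -> .bA]


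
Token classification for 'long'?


Pattern: reserved word
Type: KEYWORD


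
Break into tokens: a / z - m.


Scan left to right, longest-match per lexeme
Tokens: ID(a), OP(/), ID(z), OP(-), ID(m)


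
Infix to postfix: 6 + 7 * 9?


* has higher precedence, evaluate 7*9 first
Postfix: 6 7 9 * +


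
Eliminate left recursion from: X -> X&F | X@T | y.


Left-recursive alternatives: X&F, X@T; non-recursive: y
Introduce X': X -> yX', X' -> &FX' | @TX' | ε


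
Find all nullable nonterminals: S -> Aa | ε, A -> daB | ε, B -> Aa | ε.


A nonterminal is nullable iff some alternative derives ε (directly, or every symbol in it is nullable)
Nullable: {A, B, S}


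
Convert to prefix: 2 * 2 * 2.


left-to-right (same/higher precedence on left): tree is (* (* 2 2) 2)
Prefix: * * 2 2 2


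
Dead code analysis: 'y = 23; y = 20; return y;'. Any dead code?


first assignment to y is overwritten before any read
Dead: 'y = 23'


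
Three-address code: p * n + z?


Break into single-operator statements:
t1 = p * n
t2 = t1 + z


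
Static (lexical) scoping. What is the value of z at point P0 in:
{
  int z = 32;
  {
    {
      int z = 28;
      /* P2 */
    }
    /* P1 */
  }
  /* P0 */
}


z declared in the same block as P0
z = 32


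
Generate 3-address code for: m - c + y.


Break into single-operator statements:
t1 = m - c
t2 = t1 + y


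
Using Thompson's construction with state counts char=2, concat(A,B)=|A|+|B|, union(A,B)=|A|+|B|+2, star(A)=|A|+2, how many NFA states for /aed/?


Syntax tree has 3 char leaf(s), 0 union(s), 0 star(s)
chars contribute 3×2 = 6; each union adds +2; each star adds +2
Total: 6 + 0 + 0 = 6 states


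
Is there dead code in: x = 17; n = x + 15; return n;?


x is read by n's definition; n is returned
No dead code


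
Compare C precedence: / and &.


'/' is multiplicative (level 10); '&' is bitwise AND (level 5)
Higher level binds tighter
'/' has higher precedence than '&'


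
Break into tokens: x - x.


Scan left to right, longest-match per lexeme
Tokens: ID(x), OP(-), ID(x)


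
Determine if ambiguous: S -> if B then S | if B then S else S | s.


dangling else: 'if B then if B then s else s' parses two ways
Ambiguous


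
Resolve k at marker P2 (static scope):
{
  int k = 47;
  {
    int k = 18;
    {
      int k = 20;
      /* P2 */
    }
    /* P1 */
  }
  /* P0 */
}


k declared in the same block as P2
k = 20


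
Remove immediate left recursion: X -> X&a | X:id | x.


Left-recursive alternatives: X&a, X:id; non-recursive: x
Introduce X': X -> xX', X' -> &aX' | :idX' | ε


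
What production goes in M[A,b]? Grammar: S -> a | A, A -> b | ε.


For [A, b]: 'b' ∈ FIRST(b)
Entry: A -> b


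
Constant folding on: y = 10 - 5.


10 - 5 = 5 at compile time
Optimized: y = 5


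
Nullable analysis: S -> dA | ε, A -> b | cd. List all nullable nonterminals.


A nonterminal is nullable iff some alternative derives ε (directly, or every symbol in it is nullable)
Nullable: {S}


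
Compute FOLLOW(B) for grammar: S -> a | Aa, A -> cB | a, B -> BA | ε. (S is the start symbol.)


$ ∈ FOLLOW(S). For each A -> αBβ: add FIRST(β)\{ε} to FOLLOW(B); if β nullable, add FOLLOW(A).
FOLLOW(B) = {a, c}


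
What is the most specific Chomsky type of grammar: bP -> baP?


LHS has context (more than one symbol) and |LHS| ≤ |RHS|
Classification: Type 1 (Context-Sensitive)


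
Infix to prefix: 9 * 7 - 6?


left-to-right (same/higher precedence on left): tree is (- (* 9 7) 6)
Prefix: - * 9 7 6


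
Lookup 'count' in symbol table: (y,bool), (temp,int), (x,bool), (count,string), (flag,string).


Lookup 'count' → type string


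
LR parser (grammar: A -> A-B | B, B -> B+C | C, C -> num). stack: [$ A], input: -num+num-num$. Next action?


shift '-' to continue A -> A-B
Action: shift


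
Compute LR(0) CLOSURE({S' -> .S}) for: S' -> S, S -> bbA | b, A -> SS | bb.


Start: S' -> .S
For each item with dot before a nonterminal B, add B -> .γ for every B-production
Closure: [S' -> .S, S -> .bbA, S -> .b]


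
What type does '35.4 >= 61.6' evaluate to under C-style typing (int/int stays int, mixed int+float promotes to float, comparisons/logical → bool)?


Operand types: float >= float
Rule: comparison yields bool
Result type: bool


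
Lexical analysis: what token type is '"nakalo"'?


Pattern: double-quoted sequence
Type: STRING_LITERAL


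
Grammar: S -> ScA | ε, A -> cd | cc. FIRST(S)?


Per alternative of S: FIRST(ScA) = {c}; FIRST(ε) = {ε}
FIRST(S) = {c, ε}


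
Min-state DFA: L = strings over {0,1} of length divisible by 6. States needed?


Track length mod 6: states 0..5, accept at 0
Minimal DFA: 6 states


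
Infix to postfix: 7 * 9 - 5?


Left to right (same or higher precedence on left)
Postfix: 7 9 * 5 -


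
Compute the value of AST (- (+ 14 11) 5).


Evaluate inner: (+ 14 11) = 25
Evaluate root: (- 25 5) = 20
Result: 20


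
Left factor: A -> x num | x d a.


Common prefix: 'x'
Factored: A -> x A', A' -> num | d a


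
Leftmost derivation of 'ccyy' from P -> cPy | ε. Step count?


Derivation: P => cPy => ccPyy => ccyy
Steps: 3


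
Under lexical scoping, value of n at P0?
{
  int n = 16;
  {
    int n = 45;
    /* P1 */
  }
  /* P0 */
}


n declared in the same block as P0
n = 16


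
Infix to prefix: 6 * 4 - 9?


left-to-right (same/higher precedence on left): tree is (- (* 6 4) 9)
Prefix: - * 6 4 9


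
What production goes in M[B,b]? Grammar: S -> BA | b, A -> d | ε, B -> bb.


For [B, b]: 'b' ∈ FIRST(bb)
Entry: B -> bb


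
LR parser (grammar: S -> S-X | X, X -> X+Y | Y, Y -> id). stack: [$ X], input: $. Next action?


lookahead ∉ {+} so X won't extend; reduce S -> X
Action: reduce (S -> X)


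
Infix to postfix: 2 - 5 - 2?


Left to right (same or higher precedence on left)
Postfix: 2 5 - 2 -


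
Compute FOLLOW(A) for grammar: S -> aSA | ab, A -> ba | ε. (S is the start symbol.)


$ ∈ FOLLOW(S). For each A -> αBβ: add FIRST(β)\{ε} to FOLLOW(B); if β nullable, add FOLLOW(A).
FOLLOW(A) = {$, b}


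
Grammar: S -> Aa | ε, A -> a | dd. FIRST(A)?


Per alternative of A: FIRST(a) = {a}; FIRST(dd) = {d}
FIRST(A) = {a, d}


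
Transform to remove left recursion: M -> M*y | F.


Left-recursive alternatives: M*y; non-recursive: F
Introduce M': M -> FM', M' -> *yM' | ε


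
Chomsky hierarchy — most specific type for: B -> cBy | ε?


Single nonterminal LHS, but c^n y^n is not regular
Classification: Type 2 (Context-Free)


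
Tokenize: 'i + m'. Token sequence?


Scan left to right, longest-match per lexeme
Tokens: ID(i), OP(+), ID(m)


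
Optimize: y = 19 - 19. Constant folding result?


19 - 19 = 0 at compile time
Optimized: y = 0


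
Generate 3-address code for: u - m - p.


Break into single-operator statements:
t1 = u - m
t2 = t1 - p


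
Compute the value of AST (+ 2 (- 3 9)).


Evaluate inner: (- 3 9) = -6
Evaluate root: (+ 2 -6) = -4
Result: -4


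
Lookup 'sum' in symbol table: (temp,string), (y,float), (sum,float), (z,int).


Lookup 'sum' → type float
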